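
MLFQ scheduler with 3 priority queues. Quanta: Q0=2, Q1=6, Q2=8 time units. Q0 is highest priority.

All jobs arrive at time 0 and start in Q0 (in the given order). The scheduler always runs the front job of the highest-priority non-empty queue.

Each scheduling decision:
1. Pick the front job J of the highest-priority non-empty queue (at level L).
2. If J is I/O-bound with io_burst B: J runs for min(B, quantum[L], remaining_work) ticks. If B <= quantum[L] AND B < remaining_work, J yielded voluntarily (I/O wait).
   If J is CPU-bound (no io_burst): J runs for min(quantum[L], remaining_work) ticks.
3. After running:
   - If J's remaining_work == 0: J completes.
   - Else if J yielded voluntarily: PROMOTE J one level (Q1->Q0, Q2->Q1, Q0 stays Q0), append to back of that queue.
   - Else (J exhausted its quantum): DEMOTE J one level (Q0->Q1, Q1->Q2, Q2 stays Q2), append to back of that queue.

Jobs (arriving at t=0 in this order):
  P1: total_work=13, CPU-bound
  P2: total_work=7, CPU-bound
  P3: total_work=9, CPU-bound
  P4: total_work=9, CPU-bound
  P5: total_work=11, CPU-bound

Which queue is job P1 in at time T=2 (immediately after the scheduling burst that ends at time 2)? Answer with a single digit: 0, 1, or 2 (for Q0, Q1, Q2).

t=0-2: P1@Q0 runs 2, rem=11, quantum used, demote→Q1. Q0=[P2,P3,P4,P5] Q1=[P1] Q2=[]
t=2-4: P2@Q0 runs 2, rem=5, quantum used, demote→Q1. Q0=[P3,P4,P5] Q1=[P1,P2] Q2=[]
t=4-6: P3@Q0 runs 2, rem=7, quantum used, demote→Q1. Q0=[P4,P5] Q1=[P1,P2,P3] Q2=[]
t=6-8: P4@Q0 runs 2, rem=7, quantum used, demote→Q1. Q0=[P5] Q1=[P1,P2,P3,P4] Q2=[]
t=8-10: P5@Q0 runs 2, rem=9, quantum used, demote→Q1. Q0=[] Q1=[P1,P2,P3,P4,P5] Q2=[]
t=10-16: P1@Q1 runs 6, rem=5, quantum used, demote→Q2. Q0=[] Q1=[P2,P3,P4,P5] Q2=[P1]
t=16-21: P2@Q1 runs 5, rem=0, completes. Q0=[] Q1=[P3,P4,P5] Q2=[P1]
t=21-27: P3@Q1 runs 6, rem=1, quantum used, demote→Q2. Q0=[] Q1=[P4,P5] Q2=[P1,P3]
t=27-33: P4@Q1 runs 6, rem=1, quantum used, demote→Q2. Q0=[] Q1=[P5] Q2=[P1,P3,P4]
t=33-39: P5@Q1 runs 6, rem=3, quantum used, demote→Q2. Q0=[] Q1=[] Q2=[P1,P3,P4,P5]
t=39-44: P1@Q2 runs 5, rem=0, completes. Q0=[] Q1=[] Q2=[P3,P4,P5]
t=44-45: P3@Q2 runs 1, rem=0, completes. Q0=[] Q1=[] Q2=[P4,P5]
t=45-46: P4@Q2 runs 1, rem=0, completes. Q0=[] Q1=[] Q2=[P5]
t=46-49: P5@Q2 runs 3, rem=0, completes. Q0=[] Q1=[] Q2=[]

Answer: 1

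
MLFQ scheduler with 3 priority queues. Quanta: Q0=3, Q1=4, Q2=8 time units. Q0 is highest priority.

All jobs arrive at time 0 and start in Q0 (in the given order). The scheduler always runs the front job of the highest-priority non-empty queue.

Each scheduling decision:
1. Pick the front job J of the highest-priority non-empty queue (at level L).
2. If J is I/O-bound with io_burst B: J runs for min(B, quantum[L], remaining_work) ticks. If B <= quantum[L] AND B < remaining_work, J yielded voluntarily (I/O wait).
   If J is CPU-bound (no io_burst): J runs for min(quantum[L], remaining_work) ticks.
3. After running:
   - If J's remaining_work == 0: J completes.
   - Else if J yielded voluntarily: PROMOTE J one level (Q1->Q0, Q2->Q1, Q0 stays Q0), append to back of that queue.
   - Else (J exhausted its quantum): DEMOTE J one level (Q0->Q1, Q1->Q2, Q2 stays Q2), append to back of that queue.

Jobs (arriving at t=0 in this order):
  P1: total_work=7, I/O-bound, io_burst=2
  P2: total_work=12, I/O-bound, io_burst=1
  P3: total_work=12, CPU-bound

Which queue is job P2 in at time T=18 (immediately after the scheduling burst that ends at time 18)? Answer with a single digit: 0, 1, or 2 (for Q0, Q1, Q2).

t=0-2: P1@Q0 runs 2, rem=5, I/O yield, promote→Q0. Q0=[P2,P3,P1] Q1=[] Q2=[]
t=2-3: P2@Q0 runs 1, rem=11, I/O yield, promote→Q0. Q0=[P3,P1,P2] Q1=[] Q2=[]
t=3-6: P3@Q0 runs 3, rem=9, quantum used, demote→Q1. Q0=[P1,P2] Q1=[P3] Q2=[]
t=6-8: P1@Q0 runs 2, rem=3, I/O yield, promote→Q0. Q0=[P2,P1] Q1=[P3] Q2=[]
t=8-9: P2@Q0 runs 1, rem=10, I/O yield, promote→Q0. Q0=[P1,P2] Q1=[P3] Q2=[]
t=9-11: P1@Q0 runs 2, rem=1, I/O yield, promote→Q0. Q0=[P2,P1] Q1=[P3] Q2=[]
t=11-12: P2@Q0 runs 1, rem=9, I/O yield, promote→Q0. Q0=[P1,P2] Q1=[P3] Q2=[]
t=12-13: P1@Q0 runs 1, rem=0, completes. Q0=[P2] Q1=[P3] Q2=[]
t=13-14: P2@Q0 runs 1, rem=8, I/O yield, promote→Q0. Q0=[P2] Q1=[P3] Q2=[]
t=14-15: P2@Q0 runs 1, rem=7, I/O yield, promote→Q0. Q0=[P2] Q1=[P3] Q2=[]
t=15-16: P2@Q0 runs 1, rem=6, I/O yield, promote→Q0. Q0=[P2] Q1=[P3] Q2=[]
t=16-17: P2@Q0 runs 1, rem=5, I/O yield, promote→Q0. Q0=[P2] Q1=[P3] Q2=[]
t=17-18: P2@Q0 runs 1, rem=4, I/O yield, promote→Q0. Q0=[P2] Q1=[P3] Q2=[]
t=18-19: P2@Q0 runs 1, rem=3, I/O yield, promote→Q0. Q0=[P2] Q1=[P3] Q2=[]
t=19-20: P2@Q0 runs 1, rem=2, I/O yield, promote→Q0. Q0=[P2] Q1=[P3] Q2=[]
t=20-21: P2@Q0 runs 1, rem=1, I/O yield, promote→Q0. Q0=[P2] Q1=[P3] Q2=[]
t=21-22: P2@Q0 runs 1, rem=0, completes. Q0=[] Q1=[P3] Q2=[]
t=22-26: P3@Q1 runs 4, rem=5, quantum used, demote→Q2. Q0=[] Q1=[] Q2=[P3]
t=26-31: P3@Q2 runs 5, rem=0, completes. Q0=[] Q1=[] Q2=[]

Answer: 0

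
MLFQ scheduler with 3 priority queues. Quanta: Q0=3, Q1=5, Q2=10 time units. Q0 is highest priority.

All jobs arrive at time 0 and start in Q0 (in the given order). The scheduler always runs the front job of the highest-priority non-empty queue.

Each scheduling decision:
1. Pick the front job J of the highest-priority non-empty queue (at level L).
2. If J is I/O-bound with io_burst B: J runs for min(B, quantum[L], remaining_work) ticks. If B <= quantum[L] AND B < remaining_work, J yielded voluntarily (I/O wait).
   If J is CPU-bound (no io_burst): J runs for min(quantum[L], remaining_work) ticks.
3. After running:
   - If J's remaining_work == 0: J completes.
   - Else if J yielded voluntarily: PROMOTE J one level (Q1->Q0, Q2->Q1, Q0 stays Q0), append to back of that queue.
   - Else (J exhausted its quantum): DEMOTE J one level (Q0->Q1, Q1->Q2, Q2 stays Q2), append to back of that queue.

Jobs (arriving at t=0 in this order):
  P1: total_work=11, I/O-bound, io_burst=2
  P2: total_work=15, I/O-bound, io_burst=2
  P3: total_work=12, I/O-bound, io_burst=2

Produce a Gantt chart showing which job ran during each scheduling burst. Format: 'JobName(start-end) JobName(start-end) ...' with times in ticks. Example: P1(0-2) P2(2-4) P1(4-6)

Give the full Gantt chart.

Answer: P1(0-2) P2(2-4) P3(4-6) P1(6-8) P2(8-10) P3(10-12) P1(12-14) P2(14-16) P3(16-18) P1(18-20) P2(20-22) P3(22-24) P1(24-26) P2(26-28) P3(28-30) P1(30-31) P2(31-33) P3(33-35) P2(35-37) P2(37-38)

Derivation:
t=0-2: P1@Q0 runs 2, rem=9, I/O yield, promote→Q0. Q0=[P2,P3,P1] Q1=[] Q2=[]
t=2-4: P2@Q0 runs 2, rem=13, I/O yield, promote→Q0. Q0=[P3,P1,P2] Q1=[] Q2=[]
t=4-6: P3@Q0 runs 2, rem=10, I/O yield, promote→Q0. Q0=[P1,P2,P3] Q1=[] Q2=[]
t=6-8: P1@Q0 runs 2, rem=7, I/O yield, promote→Q0. Q0=[P2,P3,P1] Q1=[] Q2=[]
t=8-10: P2@Q0 runs 2, rem=11, I/O yield, promote→Q0. Q0=[P3,P1,P2] Q1=[] Q2=[]
t=10-12: P3@Q0 runs 2, rem=8, I/O yield, promote→Q0. Q0=[P1,P2,P3] Q1=[] Q2=[]
t=12-14: P1@Q0 runs 2, rem=5, I/O yield, promote→Q0. Q0=[P2,P3,P1] Q1=[] Q2=[]
t=14-16: P2@Q0 runs 2, rem=9, I/O yield, promote→Q0. Q0=[P3,P1,P2] Q1=[] Q2=[]
t=16-18: P3@Q0 runs 2, rem=6, I/O yield, promote→Q0. Q0=[P1,P2,P3] Q1=[] Q2=[]
t=18-20: P1@Q0 runs 2, rem=3, I/O yield, promote→Q0. Q0=[P2,P3,P1] Q1=[] Q2=[]
t=20-22: P2@Q0 runs 2, rem=7, I/O yield, promote→Q0. Q0=[P3,P1,P2] Q1=[] Q2=[]
t=22-24: P3@Q0 runs 2, rem=4, I/O yield, promote→Q0. Q0=[P1,P2,P3] Q1=[] Q2=[]
t=24-26: P1@Q0 runs 2, rem=1, I/O yield, promote→Q0. Q0=[P2,P3,P1] Q1=[] Q2=[]
t=26-28: P2@Q0 runs 2, rem=5, I/O yield, promote→Q0. Q0=[P3,P1,P2] Q1=[] Q2=[]
t=28-30: P3@Q0 runs 2, rem=2, I/O yield, promote→Q0. Q0=[P1,P2,P3] Q1=[] Q2=[]
t=30-31: P1@Q0 runs 1, rem=0, completes. Q0=[P2,P3] Q1=[] Q2=[]
t=31-33: P2@Q0 runs 2, rem=3, I/O yield, promote→Q0. Q0=[P3,P2] Q1=[] Q2=[]
t=33-35: P3@Q0 runs 2, rem=0, completes. Q0=[P2] Q1=[] Q2=[]
t=35-37: P2@Q0 runs 2, rem=1, I/O yield, promote→Q0. Q0=[P2] Q1=[] Q2=[]
t=37-38: P2@Q0 runs 1, rem=0, completes. Q0=[] Q1=[] Q2=[]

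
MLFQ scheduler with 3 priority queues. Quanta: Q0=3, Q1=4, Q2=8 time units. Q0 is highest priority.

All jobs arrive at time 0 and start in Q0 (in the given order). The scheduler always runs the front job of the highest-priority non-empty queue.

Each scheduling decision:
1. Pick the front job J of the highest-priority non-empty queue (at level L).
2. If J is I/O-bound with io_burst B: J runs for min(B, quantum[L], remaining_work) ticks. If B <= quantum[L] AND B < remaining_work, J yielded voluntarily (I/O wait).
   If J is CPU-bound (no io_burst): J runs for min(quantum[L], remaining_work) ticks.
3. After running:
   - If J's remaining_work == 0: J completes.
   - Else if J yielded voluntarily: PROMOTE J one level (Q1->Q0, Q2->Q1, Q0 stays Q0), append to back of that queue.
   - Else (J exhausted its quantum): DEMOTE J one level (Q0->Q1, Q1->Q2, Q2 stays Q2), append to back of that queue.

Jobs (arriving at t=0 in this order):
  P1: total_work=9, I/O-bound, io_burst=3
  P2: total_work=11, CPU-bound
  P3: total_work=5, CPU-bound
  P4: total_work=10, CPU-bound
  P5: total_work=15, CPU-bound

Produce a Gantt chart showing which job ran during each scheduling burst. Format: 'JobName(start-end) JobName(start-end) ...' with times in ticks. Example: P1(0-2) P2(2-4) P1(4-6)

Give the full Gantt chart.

Answer: P1(0-3) P2(3-6) P3(6-9) P4(9-12) P5(12-15) P1(15-18) P1(18-21) P2(21-25) P3(25-27) P4(27-31) P5(31-35) P2(35-39) P4(39-42) P5(42-50)

Derivation:
t=0-3: P1@Q0 runs 3, rem=6, I/O yield, promote→Q0. Q0=[P2,P3,P4,P5,P1] Q1=[] Q2=[]
t=3-6: P2@Q0 runs 3, rem=8, quantum used, demote→Q1. Q0=[P3,P4,P5,P1] Q1=[P2] Q2=[]
t=6-9: P3@Q0 runs 3, rem=2, quantum used, demote→Q1. Q0=[P4,P5,P1] Q1=[P2,P3] Q2=[]
t=9-12: P4@Q0 runs 3, rem=7, quantum used, demote→Q1. Q0=[P5,P1] Q1=[P2,P3,P4] Q2=[]
t=12-15: P5@Q0 runs 3, rem=12, quantum used, demote→Q1. Q0=[P1] Q1=[P2,P3,P4,P5] Q2=[]
t=15-18: P1@Q0 runs 3, rem=3, I/O yield, promote→Q0. Q0=[P1] Q1=[P2,P3,P4,P5] Q2=[]
t=18-21: P1@Q0 runs 3, rem=0, completes. Q0=[] Q1=[P2,P3,P4,P5] Q2=[]
t=21-25: P2@Q1 runs 4, rem=4, quantum used, demote→Q2. Q0=[] Q1=[P3,P4,P5] Q2=[P2]
t=25-27: P3@Q1 runs 2, rem=0, completes. Q0=[] Q1=[P4,P5] Q2=[P2]
t=27-31: P4@Q1 runs 4, rem=3, quantum used, demote→Q2. Q0=[] Q1=[P5] Q2=[P2,P4]
t=31-35: P5@Q1 runs 4, rem=8, quantum used, demote→Q2. Q0=[] Q1=[] Q2=[P2,P4,P5]
t=35-39: P2@Q2 runs 4, rem=0, completes. Q0=[] Q1=[] Q2=[P4,P5]
t=39-42: P4@Q2 runs 3, rem=0, completes. Q0=[] Q1=[] Q2=[P5]
t=42-50: P5@Q2 runs 8, rem=0, completes. Q0=[] Q1=[] Q2=[]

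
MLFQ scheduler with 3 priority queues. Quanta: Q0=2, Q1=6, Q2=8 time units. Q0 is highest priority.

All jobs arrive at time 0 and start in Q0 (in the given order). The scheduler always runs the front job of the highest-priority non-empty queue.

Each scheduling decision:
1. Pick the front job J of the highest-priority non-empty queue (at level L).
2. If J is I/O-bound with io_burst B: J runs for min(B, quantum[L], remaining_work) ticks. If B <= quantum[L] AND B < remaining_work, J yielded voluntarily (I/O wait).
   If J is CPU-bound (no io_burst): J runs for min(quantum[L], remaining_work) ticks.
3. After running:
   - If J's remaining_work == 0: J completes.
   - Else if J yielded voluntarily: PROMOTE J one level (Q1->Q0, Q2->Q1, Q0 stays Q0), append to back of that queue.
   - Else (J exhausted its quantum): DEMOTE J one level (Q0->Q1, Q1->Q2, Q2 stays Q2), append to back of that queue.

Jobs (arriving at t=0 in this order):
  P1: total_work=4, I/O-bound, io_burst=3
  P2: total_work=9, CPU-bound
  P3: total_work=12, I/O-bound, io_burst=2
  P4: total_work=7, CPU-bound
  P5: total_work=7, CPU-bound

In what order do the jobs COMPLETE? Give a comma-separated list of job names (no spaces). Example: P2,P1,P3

Answer: P3,P1,P4,P5,P2

Derivation:
t=0-2: P1@Q0 runs 2, rem=2, quantum used, demote→Q1. Q0=[P2,P3,P4,P5] Q1=[P1] Q2=[]
t=2-4: P2@Q0 runs 2, rem=7, quantum used, demote→Q1. Q0=[P3,P4,P5] Q1=[P1,P2] Q2=[]
t=4-6: P3@Q0 runs 2, rem=10, I/O yield, promote→Q0. Q0=[P4,P5,P3] Q1=[P1,P2] Q2=[]
t=6-8: P4@Q0 runs 2, rem=5, quantum used, demote→Q1. Q0=[P5,P3] Q1=[P1,P2,P4] Q2=[]
t=8-10: P5@Q0 runs 2, rem=5, quantum used, demote→Q1. Q0=[P3] Q1=[P1,P2,P4,P5] Q2=[]
t=10-12: P3@Q0 runs 2, rem=8, I/O yield, promote→Q0. Q0=[P3] Q1=[P1,P2,P4,P5] Q2=[]
t=12-14: P3@Q0 runs 2, rem=6, I/O yield, promote→Q0. Q0=[P3] Q1=[P1,P2,P4,P5] Q2=[]
t=14-16: P3@Q0 runs 2, rem=4, I/O yield, promote→Q0. Q0=[P3] Q1=[P1,P2,P4,P5] Q2=[]
t=16-18: P3@Q0 runs 2, rem=2, I/O yield, promote→Q0. Q0=[P3] Q1=[P1,P2,P4,P5] Q2=[]
t=18-20: P3@Q0 runs 2, rem=0, completes. Q0=[] Q1=[P1,P2,P4,P5] Q2=[]
t=20-22: P1@Q1 runs 2, rem=0, completes. Q0=[] Q1=[P2,P4,P5] Q2=[]
t=22-28: P2@Q1 runs 6, rem=1, quantum used, demote→Q2. Q0=[] Q1=[P4,P5] Q2=[P2]
t=28-33: P4@Q1 runs 5, rem=0, completes. Q0=[] Q1=[P5] Q2=[P2]
t=33-38: P5@Q1 runs 5, rem=0, completes. Q0=[] Q1=[] Q2=[P2]
t=38-39: P2@Q2 runs 1, rem=0, completes. Q0=[] Q1=[] Q2=[]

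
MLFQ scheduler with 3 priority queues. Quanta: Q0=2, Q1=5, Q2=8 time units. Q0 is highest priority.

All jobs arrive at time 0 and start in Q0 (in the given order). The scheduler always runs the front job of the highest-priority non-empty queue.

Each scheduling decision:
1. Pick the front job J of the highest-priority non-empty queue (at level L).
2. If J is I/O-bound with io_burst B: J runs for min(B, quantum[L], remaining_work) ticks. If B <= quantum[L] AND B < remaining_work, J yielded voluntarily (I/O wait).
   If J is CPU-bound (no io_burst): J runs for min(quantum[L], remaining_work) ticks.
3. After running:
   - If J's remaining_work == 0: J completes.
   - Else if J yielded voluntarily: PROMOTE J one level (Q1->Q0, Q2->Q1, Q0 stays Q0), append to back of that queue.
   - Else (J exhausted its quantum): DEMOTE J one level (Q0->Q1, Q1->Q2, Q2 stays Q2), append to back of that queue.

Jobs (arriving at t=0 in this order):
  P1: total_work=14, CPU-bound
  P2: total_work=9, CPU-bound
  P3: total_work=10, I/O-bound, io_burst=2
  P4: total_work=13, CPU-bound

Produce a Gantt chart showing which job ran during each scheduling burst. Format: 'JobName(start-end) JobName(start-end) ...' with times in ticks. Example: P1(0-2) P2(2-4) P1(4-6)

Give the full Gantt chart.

Answer: P1(0-2) P2(2-4) P3(4-6) P4(6-8) P3(8-10) P3(10-12) P3(12-14) P3(14-16) P1(16-21) P2(21-26) P4(26-31) P1(31-38) P2(38-40) P4(40-46)

Derivation:
t=0-2: P1@Q0 runs 2, rem=12, quantum used, demote→Q1. Q0=[P2,P3,P4] Q1=[P1] Q2=[]
t=2-4: P2@Q0 runs 2, rem=7, quantum used, demote→Q1. Q0=[P3,P4] Q1=[P1,P2] Q2=[]
t=4-6: P3@Q0 runs 2, rem=8, I/O yield, promote→Q0. Q0=[P4,P3] Q1=[P1,P2] Q2=[]
t=6-8: P4@Q0 runs 2, rem=11, quantum used, demote→Q1. Q0=[P3] Q1=[P1,P2,P4] Q2=[]
t=8-10: P3@Q0 runs 2, rem=6, I/O yield, promote→Q0. Q0=[P3] Q1=[P1,P2,P4] Q2=[]
t=10-12: P3@Q0 runs 2, rem=4, I/O yield, promote→Q0. Q0=[P3] Q1=[P1,P2,P4] Q2=[]
t=12-14: P3@Q0 runs 2, rem=2, I/O yield, promote→Q0. Q0=[P3] Q1=[P1,P2,P4] Q2=[]
t=14-16: P3@Q0 runs 2, rem=0, completes. Q0=[] Q1=[P1,P2,P4] Q2=[]
t=16-21: P1@Q1 runs 5, rem=7, quantum used, demote→Q2. Q0=[] Q1=[P2,P4] Q2=[P1]
t=21-26: P2@Q1 runs 5, rem=2, quantum used, demote→Q2. Q0=[] Q1=[P4] Q2=[P1,P2]
t=26-31: P4@Q1 runs 5, rem=6, quantum used, demote→Q2. Q0=[] Q1=[] Q2=[P1,P2,P4]
t=31-38: P1@Q2 runs 7, rem=0, completes. Q0=[] Q1=[] Q2=[P2,P4]
t=38-40: P2@Q2 runs 2, rem=0, completes. Q0=[] Q1=[] Q2=[P4]
t=40-46: P4@Q2 runs 6, rem=0, completes. Q0=[] Q1=[] Q2=[]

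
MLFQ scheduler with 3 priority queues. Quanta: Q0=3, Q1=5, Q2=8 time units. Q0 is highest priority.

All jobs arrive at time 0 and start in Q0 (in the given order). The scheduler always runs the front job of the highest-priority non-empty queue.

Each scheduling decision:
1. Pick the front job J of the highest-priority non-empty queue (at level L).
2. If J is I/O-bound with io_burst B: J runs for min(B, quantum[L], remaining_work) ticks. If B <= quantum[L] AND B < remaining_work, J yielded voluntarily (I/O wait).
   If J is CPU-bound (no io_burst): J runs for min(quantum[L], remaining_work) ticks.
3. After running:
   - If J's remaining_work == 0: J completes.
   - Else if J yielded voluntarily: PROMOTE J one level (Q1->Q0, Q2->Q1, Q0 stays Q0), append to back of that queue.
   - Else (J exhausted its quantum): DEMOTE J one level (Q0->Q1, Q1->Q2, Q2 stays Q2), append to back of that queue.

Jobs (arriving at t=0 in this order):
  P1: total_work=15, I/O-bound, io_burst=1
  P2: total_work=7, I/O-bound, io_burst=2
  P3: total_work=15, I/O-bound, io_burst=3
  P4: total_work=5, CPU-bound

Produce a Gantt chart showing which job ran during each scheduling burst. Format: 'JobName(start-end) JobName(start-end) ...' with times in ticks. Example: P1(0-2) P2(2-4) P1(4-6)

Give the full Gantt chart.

Answer: P1(0-1) P2(1-3) P3(3-6) P4(6-9) P1(9-10) P2(10-12) P3(12-15) P1(15-16) P2(16-18) P3(18-21) P1(21-22) P2(22-23) P3(23-26) P1(26-27) P3(27-30) P1(30-31) P1(31-32) P1(32-33) P1(33-34) P1(34-35) P1(35-36) P1(36-37) P1(37-38) P1(38-39) P1(39-40) P4(40-42)

Derivation:
t=0-1: P1@Q0 runs 1, rem=14, I/O yield, promote→Q0. Q0=[P2,P3,P4,P1] Q1=[] Q2=[]
t=1-3: P2@Q0 runs 2, rem=5, I/O yield, promote→Q0. Q0=[P3,P4,P1,P2] Q1=[] Q2=[]
t=3-6: P3@Q0 runs 3, rem=12, I/O yield, promote→Q0. Q0=[P4,P1,P2,P3] Q1=[] Q2=[]
t=6-9: P4@Q0 runs 3, rem=2, quantum used, demote→Q1. Q0=[P1,P2,P3] Q1=[P4] Q2=[]
t=9-10: P1@Q0 runs 1, rem=13, I/O yield, promote→Q0. Q0=[P2,P3,P1] Q1=[P4] Q2=[]
t=10-12: P2@Q0 runs 2, rem=3, I/O yield, promote→Q0. Q0=[P3,P1,P2] Q1=[P4] Q2=[]
t=12-15: P3@Q0 runs 3, rem=9, I/O yield, promote→Q0. Q0=[P1,P2,P3] Q1=[P4] Q2=[]
t=15-16: P1@Q0 runs 1, rem=12, I/O yield, promote→Q0. Q0=[P2,P3,P1] Q1=[P4] Q2=[]
t=16-18: P2@Q0 runs 2, rem=1, I/O yield, promote→Q0. Q0=[P3,P1,P2] Q1=[P4] Q2=[]
t=18-21: P3@Q0 runs 3, rem=6, I/O yield, promote→Q0. Q0=[P1,P2,P3] Q1=[P4] Q2=[]
t=21-22: P1@Q0 runs 1, rem=11, I/O yield, promote→Q0. Q0=[P2,P3,P1] Q1=[P4] Q2=[]
t=22-23: P2@Q0 runs 1, rem=0, completes. Q0=[P3,P1] Q1=[P4] Q2=[]
t=23-26: P3@Q0 runs 3, rem=3, I/O yield, promote→Q0. Q0=[P1,P3] Q1=[P4] Q2=[]
t=26-27: P1@Q0 runs 1, rem=10, I/O yield, promote→Q0. Q0=[P3,P1] Q1=[P4] Q2=[]
t=27-30: P3@Q0 runs 3, rem=0, completes. Q0=[P1] Q1=[P4] Q2=[]
t=30-31: P1@Q0 runs 1, rem=9, I/O yield, promote→Q0. Q0=[P1] Q1=[P4] Q2=[]
t=31-32: P1@Q0 runs 1, rem=8, I/O yield, promote→Q0. Q0=[P1] Q1=[P4] Q2=[]
t=32-33: P1@Q0 runs 1, rem=7, I/O yield, promote→Q0. Q0=[P1] Q1=[P4] Q2=[]
t=33-34: P1@Q0 runs 1, rem=6, I/O yield, promote→Q0. Q0=[P1] Q1=[P4] Q2=[]
t=34-35: P1@Q0 runs 1, rem=5, I/O yield, promote→Q0. Q0=[P1] Q1=[P4] Q2=[]
t=35-36: P1@Q0 runs 1, rem=4, I/O yield, promote→Q0. Q0=[P1] Q1=[P4] Q2=[]
t=36-37: P1@Q0 runs 1, rem=3, I/O yield, promote→Q0. Q0=[P1] Q1=[P4] Q2=[]
t=37-38: P1@Q0 runs 1, rem=2, I/O yield, promote→Q0. Q0=[P1] Q1=[P4] Q2=[]
t=38-39: P1@Q0 runs 1, rem=1, I/O yield, promote→Q0. Q0=[P1] Q1=[P4] Q2=[]
t=39-40: P1@Q0 runs 1, rem=0, completes. Q0=[] Q1=[P4] Q2=[]
t=40-42: P4@Q1 runs 2, rem=0, completes. Q0=[] Q1=[] Q2=[]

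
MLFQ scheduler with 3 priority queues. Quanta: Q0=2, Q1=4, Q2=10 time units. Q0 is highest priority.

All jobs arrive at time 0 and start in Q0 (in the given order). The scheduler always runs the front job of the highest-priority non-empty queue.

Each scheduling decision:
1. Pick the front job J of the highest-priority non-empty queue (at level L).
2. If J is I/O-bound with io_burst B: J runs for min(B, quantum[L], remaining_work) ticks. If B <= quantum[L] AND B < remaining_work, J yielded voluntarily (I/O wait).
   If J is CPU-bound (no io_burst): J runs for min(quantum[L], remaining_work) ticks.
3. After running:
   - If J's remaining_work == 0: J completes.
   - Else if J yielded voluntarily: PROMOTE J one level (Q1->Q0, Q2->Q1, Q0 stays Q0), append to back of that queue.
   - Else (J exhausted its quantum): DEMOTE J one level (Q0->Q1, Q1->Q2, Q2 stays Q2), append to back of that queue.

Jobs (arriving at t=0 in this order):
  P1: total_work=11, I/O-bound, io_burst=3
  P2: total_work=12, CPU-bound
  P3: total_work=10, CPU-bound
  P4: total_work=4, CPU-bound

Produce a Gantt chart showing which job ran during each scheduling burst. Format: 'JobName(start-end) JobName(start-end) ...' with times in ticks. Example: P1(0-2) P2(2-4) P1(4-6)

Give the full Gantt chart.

Answer: P1(0-2) P2(2-4) P3(4-6) P4(6-8) P1(8-11) P1(11-13) P2(13-17) P3(17-21) P4(21-23) P1(23-26) P1(26-27) P2(27-33) P3(33-37)

Derivation:
t=0-2: P1@Q0 runs 2, rem=9, quantum used, demote→Q1. Q0=[P2,P3,P4] Q1=[P1] Q2=[]
t=2-4: P2@Q0 runs 2, rem=10, quantum used, demote→Q1. Q0=[P3,P4] Q1=[P1,P2] Q2=[]
t=4-6: P3@Q0 runs 2, rem=8, quantum used, demote→Q1. Q0=[P4] Q1=[P1,P2,P3] Q2=[]
t=6-8: P4@Q0 runs 2, rem=2, quantum used, demote→Q1. Q0=[] Q1=[P1,P2,P3,P4] Q2=[]
t=8-11: P1@Q1 runs 3, rem=6, I/O yield, promote→Q0. Q0=[P1] Q1=[P2,P3,P4] Q2=[]
t=11-13: P1@Q0 runs 2, rem=4, quantum used, demote→Q1. Q0=[] Q1=[P2,P3,P4,P1] Q2=[]
t=13-17: P2@Q1 runs 4, rem=6, quantum used, demote→Q2. Q0=[] Q1=[P3,P4,P1] Q2=[P2]
t=17-21: P3@Q1 runs 4, rem=4, quantum used, demote→Q2. Q0=[] Q1=[P4,P1] Q2=[P2,P3]
t=21-23: P4@Q1 runs 2, rem=0, completes. Q0=[] Q1=[P1] Q2=[P2,P3]
t=23-26: P1@Q1 runs 3, rem=1, I/O yield, promote→Q0. Q0=[P1] Q1=[] Q2=[P2,P3]
t=26-27: P1@Q0 runs 1, rem=0, completes. Q0=[] Q1=[] Q2=[P2,P3]
t=27-33: P2@Q2 runs 6, rem=0, completes. Q0=[] Q1=[] Q2=[P3]
t=33-37: P3@Q2 runs 4, rem=0, completes. Q0=[] Q1=[] Q2=[]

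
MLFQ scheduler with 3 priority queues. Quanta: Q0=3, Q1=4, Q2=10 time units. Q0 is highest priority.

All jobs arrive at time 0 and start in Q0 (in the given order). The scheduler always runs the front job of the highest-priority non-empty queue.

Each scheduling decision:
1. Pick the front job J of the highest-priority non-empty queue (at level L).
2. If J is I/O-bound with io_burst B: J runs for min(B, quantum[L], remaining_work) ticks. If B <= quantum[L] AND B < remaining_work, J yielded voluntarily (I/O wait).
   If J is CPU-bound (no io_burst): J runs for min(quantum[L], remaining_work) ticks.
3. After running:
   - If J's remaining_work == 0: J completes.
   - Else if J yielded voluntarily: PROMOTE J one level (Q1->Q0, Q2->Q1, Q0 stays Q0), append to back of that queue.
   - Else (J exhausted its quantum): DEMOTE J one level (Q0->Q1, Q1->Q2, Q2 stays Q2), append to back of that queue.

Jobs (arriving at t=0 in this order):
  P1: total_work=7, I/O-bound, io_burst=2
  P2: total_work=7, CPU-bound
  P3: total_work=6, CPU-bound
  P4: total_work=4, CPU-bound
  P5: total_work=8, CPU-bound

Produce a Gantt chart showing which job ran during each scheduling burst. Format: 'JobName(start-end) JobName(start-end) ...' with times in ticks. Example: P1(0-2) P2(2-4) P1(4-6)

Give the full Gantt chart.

Answer: P1(0-2) P2(2-5) P3(5-8) P4(8-11) P5(11-14) P1(14-16) P1(16-18) P1(18-19) P2(19-23) P3(23-26) P4(26-27) P5(27-31) P5(31-32)

Derivation:
t=0-2: P1@Q0 runs 2, rem=5, I/O yield, promote→Q0. Q0=[P2,P3,P4,P5,P1] Q1=[] Q2=[]
t=2-5: P2@Q0 runs 3, rem=4, quantum used, demote→Q1. Q0=[P3,P4,P5,P1] Q1=[P2] Q2=[]
t=5-8: P3@Q0 runs 3, rem=3, quantum used, demote→Q1. Q0=[P4,P5,P1] Q1=[P2,P3] Q2=[]
t=8-11: P4@Q0 runs 3, rem=1, quantum used, demote→Q1. Q0=[P5,P1] Q1=[P2,P3,P4] Q2=[]
t=11-14: P5@Q0 runs 3, rem=5, quantum used, demote→Q1. Q0=[P1] Q1=[P2,P3,P4,P5] Q2=[]
t=14-16: P1@Q0 runs 2, rem=3, I/O yield, promote→Q0. Q0=[P1] Q1=[P2,P3,P4,P5] Q2=[]
t=16-18: P1@Q0 runs 2, rem=1, I/O yield, promote→Q0. Q0=[P1] Q1=[P2,P3,P4,P5] Q2=[]
t=18-19: P1@Q0 runs 1, rem=0, completes. Q0=[] Q1=[P2,P3,P4,P5] Q2=[]
t=19-23: P2@Q1 runs 4, rem=0, completes. Q0=[] Q1=[P3,P4,P5] Q2=[]
t=23-26: P3@Q1 runs 3, rem=0, completes. Q0=[] Q1=[P4,P5] Q2=[]
t=26-27: P4@Q1 runs 1, rem=0, completes. Q0=[] Q1=[P5] Q2=[]
t=27-31: P5@Q1 runs 4, rem=1, quantum used, demote→Q2. Q0=[] Q1=[] Q2=[P5]
t=31-32: P5@Q2 runs 1, rem=0, completes. Q0=[] Q1=[] Q2=[]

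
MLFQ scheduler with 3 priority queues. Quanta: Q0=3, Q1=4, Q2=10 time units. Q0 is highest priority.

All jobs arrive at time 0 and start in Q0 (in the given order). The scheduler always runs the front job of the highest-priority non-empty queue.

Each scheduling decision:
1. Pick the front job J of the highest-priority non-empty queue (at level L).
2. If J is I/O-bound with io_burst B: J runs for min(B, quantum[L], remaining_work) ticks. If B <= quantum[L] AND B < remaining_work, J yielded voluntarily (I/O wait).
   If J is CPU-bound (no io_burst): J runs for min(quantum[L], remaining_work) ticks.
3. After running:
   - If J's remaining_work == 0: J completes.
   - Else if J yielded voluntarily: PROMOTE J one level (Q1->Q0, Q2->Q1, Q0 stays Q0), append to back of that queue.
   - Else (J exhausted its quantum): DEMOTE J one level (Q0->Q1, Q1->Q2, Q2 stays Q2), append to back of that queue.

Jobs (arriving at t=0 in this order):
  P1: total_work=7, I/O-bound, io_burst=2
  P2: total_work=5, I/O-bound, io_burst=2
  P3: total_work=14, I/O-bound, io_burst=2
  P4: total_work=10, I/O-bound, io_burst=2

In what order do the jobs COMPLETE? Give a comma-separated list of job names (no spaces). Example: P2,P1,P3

Answer: P2,P1,P4,P3

Derivation:
t=0-2: P1@Q0 runs 2, rem=5, I/O yield, promote→Q0. Q0=[P2,P3,P4,P1] Q1=[] Q2=[]
t=2-4: P2@Q0 runs 2, rem=3, I/O yield, promote→Q0. Q0=[P3,P4,P1,P2] Q1=[] Q2=[]
t=4-6: P3@Q0 runs 2, rem=12, I/O yield, promote→Q0. Q0=[P4,P1,P2,P3] Q1=[] Q2=[]
t=6-8: P4@Q0 runs 2, rem=8, I/O yield, promote→Q0. Q0=[P1,P2,P3,P4] Q1=[] Q2=[]
t=8-10: P1@Q0 runs 2, rem=3, I/O yield, promote→Q0. Q0=[P2,P3,P4,P1] Q1=[] Q2=[]
t=10-12: P2@Q0 runs 2, rem=1, I/O yield, promote→Q0. Q0=[P3,P4,P1,P2] Q1=[] Q2=[]
t=12-14: P3@Q0 runs 2, rem=10, I/O yield, promote→Q0. Q0=[P4,P1,P2,P3] Q1=[] Q2=[]
t=14-16: P4@Q0 runs 2, rem=6, I/O yield, promote→Q0. Q0=[P1,P2,P3,P4] Q1=[] Q2=[]
t=16-18: P1@Q0 runs 2, rem=1, I/O yield, promote→Q0. Q0=[P2,P3,P4,P1] Q1=[] Q2=[]
t=18-19: P2@Q0 runs 1, rem=0, completes. Q0=[P3,P4,P1] Q1=[] Q2=[]
t=19-21: P3@Q0 runs 2, rem=8, I/O yield, promote→Q0. Q0=[P4,P1,P3] Q1=[] Q2=[]
t=21-23: P4@Q0 runs 2, rem=4, I/O yield, promote→Q0. Q0=[P1,P3,P4] Q1=[] Q2=[]
t=23-24: P1@Q0 runs 1, rem=0, completes. Q0=[P3,P4] Q1=[] Q2=[]
t=24-26: P3@Q0 runs 2, rem=6, I/O yield, promote→Q0. Q0=[P4,P3] Q1=[] Q2=[]
t=26-28: P4@Q0 runs 2, rem=2, I/O yield, promote→Q0. Q0=[P3,P4] Q1=[] Q2=[]
t=28-30: P3@Q0 runs 2, rem=4, I/O yield, promote→Q0. Q0=[P4,P3] Q1=[] Q2=[]
t=30-32: P4@Q0 runs 2, rem=0, completes. Q0=[P3] Q1=[] Q2=[]
t=32-34: P3@Q0 runs 2, rem=2, I/O yield, promote→Q0. Q0=[P3] Q1=[] Q2=[]
t=34-36: P3@Q0 runs 2, rem=0, completes. Q0=[] Q1=[] Q2=[]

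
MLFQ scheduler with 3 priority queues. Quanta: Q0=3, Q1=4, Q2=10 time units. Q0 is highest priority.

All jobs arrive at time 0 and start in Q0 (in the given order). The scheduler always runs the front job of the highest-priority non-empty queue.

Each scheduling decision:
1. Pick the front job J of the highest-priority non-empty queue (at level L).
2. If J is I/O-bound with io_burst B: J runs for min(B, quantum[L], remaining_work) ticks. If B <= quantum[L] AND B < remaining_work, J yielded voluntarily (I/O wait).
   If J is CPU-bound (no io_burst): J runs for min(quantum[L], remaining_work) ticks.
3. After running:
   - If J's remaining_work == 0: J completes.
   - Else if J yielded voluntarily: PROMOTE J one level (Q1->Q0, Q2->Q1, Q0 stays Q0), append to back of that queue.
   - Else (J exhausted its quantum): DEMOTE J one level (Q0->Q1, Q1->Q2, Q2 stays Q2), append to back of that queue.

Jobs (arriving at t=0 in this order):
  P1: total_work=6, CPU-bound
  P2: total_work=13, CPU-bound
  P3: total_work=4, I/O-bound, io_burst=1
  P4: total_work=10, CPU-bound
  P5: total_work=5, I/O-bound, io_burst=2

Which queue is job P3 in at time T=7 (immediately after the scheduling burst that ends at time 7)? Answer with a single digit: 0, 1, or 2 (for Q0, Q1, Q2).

Answer: 0

Derivation:
t=0-3: P1@Q0 runs 3, rem=3, quantum used, demote→Q1. Q0=[P2,P3,P4,P5] Q1=[P1] Q2=[]
t=3-6: P2@Q0 runs 3, rem=10, quantum used, demote→Q1. Q0=[P3,P4,P5] Q1=[P1,P2] Q2=[]
t=6-7: P3@Q0 runs 1, rem=3, I/O yield, promote→Q0. Q0=[P4,P5,P3] Q1=[P1,P2] Q2=[]
t=7-10: P4@Q0 runs 3, rem=7, quantum used, demote→Q1. Q0=[P5,P3] Q1=[P1,P2,P4] Q2=[]
t=10-12: P5@Q0 runs 2, rem=3, I/O yield, promote→Q0. Q0=[P3,P5] Q1=[P1,P2,P4] Q2=[]
t=12-13: P3@Q0 runs 1, rem=2, I/O yield, promote→Q0. Q0=[P5,P3] Q1=[P1,P2,P4] Q2=[]
t=13-15: P5@Q0 runs 2, rem=1, I/O yield, promote→Q0. Q0=[P3,P5] Q1=[P1,P2,P4] Q2=[]
t=15-16: P3@Q0 runs 1, rem=1, I/O yield, promote→Q0. Q0=[P5,P3] Q1=[P1,P2,P4] Q2=[]
t=16-17: P5@Q0 runs 1, rem=0, completes. Q0=[P3] Q1=[P1,P2,P4] Q2=[]
t=17-18: P3@Q0 runs 1, rem=0, completes. Q0=[] Q1=[P1,P2,P4] Q2=[]
t=18-21: P1@Q1 runs 3, rem=0, completes. Q0=[] Q1=[P2,P4] Q2=[]
t=21-25: P2@Q1 runs 4, rem=6, quantum used, demote→Q2. Q0=[] Q1=[P4] Q2=[P2]
t=25-29: P4@Q1 runs 4, rem=3, quantum used, demote→Q2. Q0=[] Q1=[] Q2=[P2,P4]
t=29-35: P2@Q2 runs 6, rem=0, completes. Q0=[] Q1=[] Q2=[P4]
t=35-38: P4@Q2 runs 3, rem=0, completes. Q0=[] Q1=[] Q2=[]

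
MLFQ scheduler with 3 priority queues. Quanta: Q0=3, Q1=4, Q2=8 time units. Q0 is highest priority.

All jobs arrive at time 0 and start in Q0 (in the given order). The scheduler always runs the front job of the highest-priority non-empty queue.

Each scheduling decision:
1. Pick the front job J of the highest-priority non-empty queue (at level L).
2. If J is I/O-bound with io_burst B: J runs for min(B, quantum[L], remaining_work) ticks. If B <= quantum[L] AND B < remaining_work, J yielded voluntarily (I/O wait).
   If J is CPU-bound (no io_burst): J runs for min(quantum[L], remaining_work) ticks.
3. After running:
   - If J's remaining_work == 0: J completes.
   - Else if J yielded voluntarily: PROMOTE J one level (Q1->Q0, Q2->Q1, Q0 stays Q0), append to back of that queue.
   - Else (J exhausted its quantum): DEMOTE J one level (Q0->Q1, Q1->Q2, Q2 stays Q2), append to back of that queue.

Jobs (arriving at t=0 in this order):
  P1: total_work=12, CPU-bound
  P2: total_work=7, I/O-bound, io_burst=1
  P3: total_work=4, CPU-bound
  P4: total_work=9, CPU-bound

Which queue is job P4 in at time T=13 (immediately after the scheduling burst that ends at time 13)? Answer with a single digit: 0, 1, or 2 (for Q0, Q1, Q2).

t=0-3: P1@Q0 runs 3, rem=9, quantum used, demote→Q1. Q0=[P2,P3,P4] Q1=[P1] Q2=[]
t=3-4: P2@Q0 runs 1, rem=6, I/O yield, promote→Q0. Q0=[P3,P4,P2] Q1=[P1] Q2=[]
t=4-7: P3@Q0 runs 3, rem=1, quantum used, demote→Q1. Q0=[P4,P2] Q1=[P1,P3] Q2=[]
t=7-10: P4@Q0 runs 3, rem=6, quantum used, demote→Q1. Q0=[P2] Q1=[P1,P3,P4] Q2=[]
t=10-11: P2@Q0 runs 1, rem=5, I/O yield, promote→Q0. Q0=[P2] Q1=[P1,P3,P4] Q2=[]
t=11-12: P2@Q0 runs 1, rem=4, I/O yield, promote→Q0. Q0=[P2] Q1=[P1,P3,P4] Q2=[]
t=12-13: P2@Q0 runs 1, rem=3, I/O yield, promote→Q0. Q0=[P2] Q1=[P1,P3,P4] Q2=[]
t=13-14: P2@Q0 runs 1, rem=2, I/O yield, promote→Q0. Q0=[P2] Q1=[P1,P3,P4] Q2=[]
t=14-15: P2@Q0 runs 1, rem=1, I/O yield, promote→Q0. Q0=[P2] Q1=[P1,P3,P4] Q2=[]
t=15-16: P2@Q0 runs 1, rem=0, completes. Q0=[] Q1=[P1,P3,P4] Q2=[]
t=16-20: P1@Q1 runs 4, rem=5, quantum used, demote→Q2. Q0=[] Q1=[P3,P4] Q2=[P1]
t=20-21: P3@Q1 runs 1, rem=0, completes. Q0=[] Q1=[P4] Q2=[P1]
t=21-25: P4@Q1 runs 4, rem=2, quantum used, demote→Q2. Q0=[] Q1=[] Q2=[P1,P4]
t=25-30: P1@Q2 runs 5, rem=0, completes. Q0=[] Q1=[] Q2=[P4]
t=30-32: P4@Q2 runs 2, rem=0, completes. Q0=[] Q1=[] Q2=[]

Answer: 1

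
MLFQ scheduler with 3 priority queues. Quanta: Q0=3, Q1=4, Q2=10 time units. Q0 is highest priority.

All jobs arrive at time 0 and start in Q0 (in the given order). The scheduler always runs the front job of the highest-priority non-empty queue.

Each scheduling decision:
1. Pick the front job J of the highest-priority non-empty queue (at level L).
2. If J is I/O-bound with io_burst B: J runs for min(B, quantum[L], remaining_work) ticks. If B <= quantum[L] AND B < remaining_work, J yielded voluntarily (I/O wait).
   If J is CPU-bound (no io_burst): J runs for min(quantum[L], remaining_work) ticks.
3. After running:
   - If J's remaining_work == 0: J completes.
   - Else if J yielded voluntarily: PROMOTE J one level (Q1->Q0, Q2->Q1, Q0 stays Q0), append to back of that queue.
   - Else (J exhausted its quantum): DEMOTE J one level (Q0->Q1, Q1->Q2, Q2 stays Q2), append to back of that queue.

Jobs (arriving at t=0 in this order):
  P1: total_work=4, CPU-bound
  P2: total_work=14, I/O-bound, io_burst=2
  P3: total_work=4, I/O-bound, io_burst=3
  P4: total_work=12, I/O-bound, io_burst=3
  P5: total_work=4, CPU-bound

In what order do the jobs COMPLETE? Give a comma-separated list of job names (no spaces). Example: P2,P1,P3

t=0-3: P1@Q0 runs 3, rem=1, quantum used, demote→Q1. Q0=[P2,P3,P4,P5] Q1=[P1] Q2=[]
t=3-5: P2@Q0 runs 2, rem=12, I/O yield, promote→Q0. Q0=[P3,P4,P5,P2] Q1=[P1] Q2=[]
t=5-8: P3@Q0 runs 3, rem=1, I/O yield, promote→Q0. Q0=[P4,P5,P2,P3] Q1=[P1] Q2=[]
t=8-11: P4@Q0 runs 3, rem=9, I/O yield, promote→Q0. Q0=[P5,P2,P3,P4] Q1=[P1] Q2=[]
t=11-14: P5@Q0 runs 3, rem=1, quantum used, demote→Q1. Q0=[P2,P3,P4] Q1=[P1,P5] Q2=[]
t=14-16: P2@Q0 runs 2, rem=10, I/O yield, promote→Q0. Q0=[P3,P4,P2] Q1=[P1,P5] Q2=[]
t=16-17: P3@Q0 runs 1, rem=0, completes. Q0=[P4,P2] Q1=[P1,P5] Q2=[]
t=17-20: P4@Q0 runs 3, rem=6, I/O yield, promote→Q0. Q0=[P2,P4] Q1=[P1,P5] Q2=[]
t=20-22: P2@Q0 runs 2, rem=8, I/O yield, promote→Q0. Q0=[P4,P2] Q1=[P1,P5] Q2=[]
t=22-25: P4@Q0 runs 3, rem=3, I/O yield, promote→Q0. Q0=[P2,P4] Q1=[P1,P5] Q2=[]
t=25-27: P2@Q0 runs 2, rem=6, I/O yield, promote→Q0. Q0=[P4,P2] Q1=[P1,P5] Q2=[]
t=27-30: P4@Q0 runs 3, rem=0, completes. Q0=[P2] Q1=[P1,P5] Q2=[]
t=30-32: P2@Q0 runs 2, rem=4, I/O yield, promote→Q0. Q0=[P2] Q1=[P1,P5] Q2=[]
t=32-34: P2@Q0 runs 2, rem=2, I/O yield, promote→Q0. Q0=[P2] Q1=[P1,P5] Q2=[]
t=34-36: P2@Q0 runs 2, rem=0, completes. Q0=[] Q1=[P1,P5] Q2=[]
t=36-37: P1@Q1 runs 1, rem=0, completes. Q0=[] Q1=[P5] Q2=[]
t=37-38: P5@Q1 runs 1, rem=0, completes. Q0=[] Q1=[] Q2=[]

Answer: P3,P4,P2,P1,P5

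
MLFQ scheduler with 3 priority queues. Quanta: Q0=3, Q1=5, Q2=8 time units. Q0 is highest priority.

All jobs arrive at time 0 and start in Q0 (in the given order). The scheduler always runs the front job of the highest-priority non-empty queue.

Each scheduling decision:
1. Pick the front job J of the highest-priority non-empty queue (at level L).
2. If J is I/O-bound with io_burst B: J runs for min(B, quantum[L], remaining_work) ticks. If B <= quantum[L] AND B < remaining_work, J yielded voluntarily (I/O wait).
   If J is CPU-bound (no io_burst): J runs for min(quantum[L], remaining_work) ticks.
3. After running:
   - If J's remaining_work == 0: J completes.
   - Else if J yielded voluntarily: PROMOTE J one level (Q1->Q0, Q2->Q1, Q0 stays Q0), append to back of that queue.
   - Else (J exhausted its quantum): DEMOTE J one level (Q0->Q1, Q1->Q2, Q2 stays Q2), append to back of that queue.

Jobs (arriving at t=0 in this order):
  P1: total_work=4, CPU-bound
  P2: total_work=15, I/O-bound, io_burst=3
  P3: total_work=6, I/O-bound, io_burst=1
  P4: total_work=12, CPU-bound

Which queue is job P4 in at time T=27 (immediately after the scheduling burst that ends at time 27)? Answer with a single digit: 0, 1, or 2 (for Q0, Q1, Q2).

t=0-3: P1@Q0 runs 3, rem=1, quantum used, demote→Q1. Q0=[P2,P3,P4] Q1=[P1] Q2=[]
t=3-6: P2@Q0 runs 3, rem=12, I/O yield, promote→Q0. Q0=[P3,P4,P2] Q1=[P1] Q2=[]
t=6-7: P3@Q0 runs 1, rem=5, I/O yield, promote→Q0. Q0=[P4,P2,P3] Q1=[P1] Q2=[]
t=7-10: P4@Q0 runs 3, rem=9, quantum used, demote→Q1. Q0=[P2,P3] Q1=[P1,P4] Q2=[]
t=10-13: P2@Q0 runs 3, rem=9, I/O yield, promote→Q0. Q0=[P3,P2] Q1=[P1,P4] Q2=[]
t=13-14: P3@Q0 runs 1, rem=4, I/O yield, promote→Q0. Q0=[P2,P3] Q1=[P1,P4] Q2=[]
t=14-17: P2@Q0 runs 3, rem=6, I/O yield, promote→Q0. Q0=[P3,P2] Q1=[P1,P4] Q2=[]
t=17-18: P3@Q0 runs 1, rem=3, I/O yield, promote→Q0. Q0=[P2,P3] Q1=[P1,P4] Q2=[]
t=18-21: P2@Q0 runs 3, rem=3, I/O yield, promote→Q0. Q0=[P3,P2] Q1=[P1,P4] Q2=[]
t=21-22: P3@Q0 runs 1, rem=2, I/O yield, promote→Q0. Q0=[P2,P3] Q1=[P1,P4] Q2=[]
t=22-25: P2@Q0 runs 3, rem=0, completes. Q0=[P3] Q1=[P1,P4] Q2=[]
t=25-26: P3@Q0 runs 1, rem=1, I/O yield, promote→Q0. Q0=[P3] Q1=[P1,P4] Q2=[]
t=26-27: P3@Q0 runs 1, rem=0, completes. Q0=[] Q1=[P1,P4] Q2=[]
t=27-28: P1@Q1 runs 1, rem=0, completes. Q0=[] Q1=[P4] Q2=[]
t=28-33: P4@Q1 runs 5, rem=4, quantum used, demote→Q2. Q0=[] Q1=[] Q2=[P4]
t=33-37: P4@Q2 runs 4, rem=0, completes. Q0=[] Q1=[] Q2=[]

Answer: 1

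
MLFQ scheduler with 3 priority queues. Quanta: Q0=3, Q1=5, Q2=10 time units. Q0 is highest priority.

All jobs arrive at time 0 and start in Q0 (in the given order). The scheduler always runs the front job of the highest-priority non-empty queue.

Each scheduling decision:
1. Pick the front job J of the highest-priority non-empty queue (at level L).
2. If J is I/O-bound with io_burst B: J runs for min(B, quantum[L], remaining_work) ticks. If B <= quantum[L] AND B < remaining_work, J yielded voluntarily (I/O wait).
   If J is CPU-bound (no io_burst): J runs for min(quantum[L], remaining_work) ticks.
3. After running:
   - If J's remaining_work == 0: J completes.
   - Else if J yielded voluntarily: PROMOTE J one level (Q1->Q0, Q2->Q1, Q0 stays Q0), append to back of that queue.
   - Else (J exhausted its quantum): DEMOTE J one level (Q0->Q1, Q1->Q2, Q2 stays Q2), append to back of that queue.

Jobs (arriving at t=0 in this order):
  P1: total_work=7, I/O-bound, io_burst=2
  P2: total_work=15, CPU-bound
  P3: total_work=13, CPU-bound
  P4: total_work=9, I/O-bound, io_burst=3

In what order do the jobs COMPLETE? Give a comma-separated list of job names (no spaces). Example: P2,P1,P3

t=0-2: P1@Q0 runs 2, rem=5, I/O yield, promote→Q0. Q0=[P2,P3,P4,P1] Q1=[] Q2=[]
t=2-5: P2@Q0 runs 3, rem=12, quantum used, demote→Q1. Q0=[P3,P4,P1] Q1=[P2] Q2=[]
t=5-8: P3@Q0 runs 3, rem=10, quantum used, demote→Q1. Q0=[P4,P1] Q1=[P2,P3] Q2=[]
t=8-11: P4@Q0 runs 3, rem=6, I/O yield, promote→Q0. Q0=[P1,P4] Q1=[P2,P3] Q2=[]
t=11-13: P1@Q0 runs 2, rem=3, I/O yield, promote→Q0. Q0=[P4,P1] Q1=[P2,P3] Q2=[]
t=13-16: P4@Q0 runs 3, rem=3, I/O yield, promote→Q0. Q0=[P1,P4] Q1=[P2,P3] Q2=[]
t=16-18: P1@Q0 runs 2, rem=1, I/O yield, promote→Q0. Q0=[P4,P1] Q1=[P2,P3] Q2=[]
t=18-21: P4@Q0 runs 3, rem=0, completes. Q0=[P1] Q1=[P2,P3] Q2=[]
t=21-22: P1@Q0 runs 1, rem=0, completes. Q0=[] Q1=[P2,P3] Q2=[]
t=22-27: P2@Q1 runs 5, rem=7, quantum used, demote→Q2. Q0=[] Q1=[P3] Q2=[P2]
t=27-32: P3@Q1 runs 5, rem=5, quantum used, demote→Q2. Q0=[] Q1=[] Q2=[P2,P3]
t=32-39: P2@Q2 runs 7, rem=0, completes. Q0=[] Q1=[] Q2=[P3]
t=39-44: P3@Q2 runs 5, rem=0, completes. Q0=[] Q1=[] Q2=[]

Answer: P4,P1,P2,P3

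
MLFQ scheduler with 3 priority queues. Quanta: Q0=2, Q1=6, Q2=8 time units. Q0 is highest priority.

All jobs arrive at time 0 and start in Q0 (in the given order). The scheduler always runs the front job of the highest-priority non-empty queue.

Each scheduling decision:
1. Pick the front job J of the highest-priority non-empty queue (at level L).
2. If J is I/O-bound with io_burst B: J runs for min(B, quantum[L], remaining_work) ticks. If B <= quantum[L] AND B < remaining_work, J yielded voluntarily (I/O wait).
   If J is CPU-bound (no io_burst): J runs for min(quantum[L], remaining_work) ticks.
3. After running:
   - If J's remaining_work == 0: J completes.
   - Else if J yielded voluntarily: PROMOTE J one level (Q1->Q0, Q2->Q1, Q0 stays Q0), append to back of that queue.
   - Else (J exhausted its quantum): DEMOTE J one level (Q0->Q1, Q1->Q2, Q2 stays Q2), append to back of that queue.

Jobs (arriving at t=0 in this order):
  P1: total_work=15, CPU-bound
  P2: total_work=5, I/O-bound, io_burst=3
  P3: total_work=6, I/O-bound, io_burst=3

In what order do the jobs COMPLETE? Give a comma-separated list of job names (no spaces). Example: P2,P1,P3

t=0-2: P1@Q0 runs 2, rem=13, quantum used, demote→Q1. Q0=[P2,P3] Q1=[P1] Q2=[]
t=2-4: P2@Q0 runs 2, rem=3, quantum used, demote→Q1. Q0=[P3] Q1=[P1,P2] Q2=[]
t=4-6: P3@Q0 runs 2, rem=4, quantum used, demote→Q1. Q0=[] Q1=[P1,P2,P3] Q2=[]
t=6-12: P1@Q1 runs 6, rem=7, quantum used, demote→Q2. Q0=[] Q1=[P2,P3] Q2=[P1]
t=12-15: P2@Q1 runs 3, rem=0, completes. Q0=[] Q1=[P3] Q2=[P1]
t=15-18: P3@Q1 runs 3, rem=1, I/O yield, promote→Q0. Q0=[P3] Q1=[] Q2=[P1]
t=18-19: P3@Q0 runs 1, rem=0, completes. Q0=[] Q1=[] Q2=[P1]
t=19-26: P1@Q2 runs 7, rem=0, completes. Q0=[] Q1=[] Q2=[]

Answer: P2,P3,P1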